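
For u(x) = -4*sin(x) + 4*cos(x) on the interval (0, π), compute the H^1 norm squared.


||u||_{H^1(0,π)}^2 = 32*π

u'(x) = -4*sin(x) - 4*cos(x).
Expand u² and (u')² and integrate term by term on (0, π), using: for integers n ≥ 1, ∫_0^π sin²(nx) dx = ∫_0^π cos²(nx) dx = π/2; for n ≠ n', ∫_0^π sin(nx)sin(n'x) dx = ∫_0^π cos(nx)cos(n'x) dx = 0; and by product-to-sum, ∫_0^π sin(nx)cos(n'x) dx = ½∫_0^π [sin((n+n')x) + sin((n−n')x)] dx, which is 0 when n+n' is even and 2n/(n²−n'²) when n+n' is odd (it need not vanish on (0, π)).
  u² squared terms: (-4)²·∫sin(x)² dx = 16·π/2 = 8*π;  (4)²·∫cos(x)² dx = 16·π/2 = 8*π.
  u² cross terms: 2·(-4)·(4)·∫sin(x)·cos(x) dx = -32·(0) = 0.
  So ∫_0^π u² dx = 8*π + 8*π + 0 = 16*π.
  (u')² squared terms: (-4)²·∫cos(x)² dx = 16·π/2 = 8*π;  (-4)²·∫sin(x)² dx = 16·π/2 = 8*π.
  (u')² cross terms: 2·(-4)·(-4)·∫cos(x)·sin(x) dx = 32·(0) = 0.
  So ∫_0^π (u')² dx = 8*π + 8*π + 0 = 16*π.
||u||_{H^1}^2 = (16*π) + (16*π) = 32*π.


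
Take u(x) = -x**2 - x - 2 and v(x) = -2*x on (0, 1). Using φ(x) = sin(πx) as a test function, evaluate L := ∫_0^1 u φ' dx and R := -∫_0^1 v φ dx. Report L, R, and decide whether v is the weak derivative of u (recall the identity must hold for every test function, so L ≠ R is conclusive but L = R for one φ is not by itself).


LHS = 4/π, RHS = 2/π. No, v is not the weak derivative of u.

u(x) = -x**2 - x - 2, classical derivative u'(x) = -2*x - 1.
φ(x) = sin(πx), so φ'(x) = π*cos(π*x).
Note φ(0) = φ(1) = 0, so the boundary term u·φ vanishes.
LHS = ∫_0^1 u(x) φ'(x) dx = ∫_0^1 (-π*x^2*cos(π*x) - π*x*cos(π*x) - 2*π*cos(π*x)) dx. Term by term:
  ∫_0^1 -2*π*cos(π*x) dx = 0;  ∫_0^1 -π*x*cos(π*x) dx = 2/π;  ∫_0^1 -π*x^2*cos(π*x) dx = 2/π.
Sum: 0 + 2/π + 2/π = 4/π.
So LHS = 4/π.
∫_0^1 v(x) φ(x) dx = ∫_0^1 (-2*x*sin(π*x)) dx. Term by term:
  ∫_0^1 -2*x*sin(π*x) dx = -2/π.
So RHS = -∫_0^1 v(x) φ(x) dx = 2/π.
LHS − RHS = 2/π ≠ 0, so the identity fails.
(For a valid weak derivative the identity must hold for EVERY test function, in particular this one. The failure shows v is NOT the weak derivative of u.)
Correct weak derivative would be u'(x) = -2*x - 1.


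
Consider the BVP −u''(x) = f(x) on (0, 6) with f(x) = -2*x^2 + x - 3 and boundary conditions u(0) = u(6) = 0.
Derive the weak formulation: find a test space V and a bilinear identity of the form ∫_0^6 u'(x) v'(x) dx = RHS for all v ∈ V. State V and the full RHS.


V = H^1_0(0, 6) (so v(0) = v(6) = 0); weak form: ∫_0^6 u'v' dx = ∫_0^6 (-2*x^2 + x - 3) v dx for all v ∈ V.

Multiply both sides by a test function v and integrate from 0 to 6:
  ∫_0^6 −u''(x) v(x) dx = ∫_0^6 f(x) v(x) dx.
Integrate the LHS by parts once:
  ∫_0^6 −u'' v dx = −[u'(x) v(x)]_0^6 + ∫_0^6 u'(x) v'(x) dx.
Thus ∫_0^6 u'(x) v'(x) dx = ∫_0^6 f(x) v(x) dx + [u'(x) v(x)]_0^6.
Choose V so that boundary terms are either known or forced to vanish.
u is Dirichlet: u(0) = u(6) = 0. Let V = H^1_0(0, 6); then v(0) = v(6) = 0, and [u' v]_0^6 = 0.
Weak formulation: find u (satisfying any essential BC) such that ∫_0^6 u'(x) v'(x) dx = ∫_0^6 f v dx for all v ∈ V.
Substituting f(x) = -2*x^2 + x - 3, the right-hand side is ∫_0^6 (-2*x^2 + x - 3) v dx.


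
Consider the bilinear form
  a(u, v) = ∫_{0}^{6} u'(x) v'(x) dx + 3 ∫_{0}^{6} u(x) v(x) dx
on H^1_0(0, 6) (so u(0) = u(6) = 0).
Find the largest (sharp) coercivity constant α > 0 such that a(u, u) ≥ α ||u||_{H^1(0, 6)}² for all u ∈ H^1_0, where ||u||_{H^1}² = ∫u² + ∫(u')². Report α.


α = 1

Coercivity of a(·,·) on H^1_0(0, 6) means a(u, u) ≥ α ||u||_{H^1}² for every u ∈ H^1_0.
The interval has length L = 6, and Poincaré/coercivity depend only on L. Here a(u, u) = ∫(u')² + (3)·∫u².
Here c = 3 ≥ 1, so a(u,u) = ∫(u')² + c∫u² ≥ ∫(u')² + ∫u² = ||u||_{H^1}², i.e. α = 1 works. No larger α is possible: a(u,u) ≥ α||u||_{H^1}² means (1−α)∫(u')² ≥ (α−c)∫u², and for the modes u_n = sin(nπ(x−x₀)/L) (x₀ the left endpoint) one has ∫u_n²/∫(u_n')² = (L/(nπ))² → 0, so a(u_n,u_n)/||u_n||_{H^1}² → 1. Hence the optimal constant is α = 1.
Therefore α = 1.


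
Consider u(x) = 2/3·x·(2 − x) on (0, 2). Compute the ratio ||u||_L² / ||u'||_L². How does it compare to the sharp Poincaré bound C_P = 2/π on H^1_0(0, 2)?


||u||_L² / ||u'||_L² = sqrt(10)/5 < C_P = 2/π.

u(x) = 2/3·x·(2 − x), so u'(x) = 4/3 - 4*x/3.
u(x) = 2/3·x·(2 − x) vanishes at x = 0 and x = 2, so u ∈ H^1_0(0, 2). Differentiate via the product rule and integrate the resulting polynomials term by term.
  ∫_0^2 u² dx = ∫_0^2 (4*x^4/9 - 16*x^3/9 + 16*x^2/9) dx. Term by term:
    ∫_0^2 4*x^4/9 dx = 128/45;  ∫_0^2 -16*x^3/9 dx = -64/9;  ∫_0^2 16*x^2/9 dx = 128/27.
  Sum: 128/45 − 64/9 + 128/27 = 64/135.
  ∫_0^2 (u')² dx = ∫_0^2 (16*x^2/9 - 32*x/9 + 16/9) dx. Term by term:
    ∫_0^2 16*x^2/9 dx = 128/27;  ∫_0^2 -32*x/9 dx = -64/9;  ∫_0^2 16/9 dx = 32/9.
  Sum: 128/27 − 64/9 + 32/9 = 32/27.
∫_0^2 u² dx = 64/135, so ||u||_L² = 8*sqrt(15)/45.
∫_0^2 (u')² dx = 32/27, so ||u'||_L² = 4*sqrt(6)/9.
Ratio ||u||_L² / ||u'||_L² = sqrt(10)/5.
Sharp Poincaré constant on H^1_0(0, 2) is C_P = L/π = 2/π, achieved by sin(π/2·x).
A polynomial bump cannot attain the sharp Poincaré constant (only the first sine eigenfunction does), so the ratio is strictly less than C_P, consistent with ||u||_L² ≤ C_P ||u'||_L².


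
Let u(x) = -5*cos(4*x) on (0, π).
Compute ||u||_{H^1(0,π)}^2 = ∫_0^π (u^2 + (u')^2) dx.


||u||_{H^1(0,π)}^2 = 425*π/2

u'(x) = 20*sin(4*x).
Expand u² and (u')² and integrate term by term on (0, π), using: for integers n ≥ 1, ∫_0^π sin²(nx) dx = ∫_0^π cos²(nx) dx = π/2; for n ≠ n', ∫_0^π sin(nx)sin(n'x) dx = ∫_0^π cos(nx)cos(n'x) dx = 0; and by product-to-sum, ∫_0^π sin(nx)cos(n'x) dx = ½∫_0^π [sin((n+n')x) + sin((n−n')x)] dx, which is 0 when n+n' is even and 2n/(n²−n'²) when n+n' is odd (it need not vanish on (0, π)).
  u² squared terms: (-5)²·∫cos(4x)² dx = 25·π/2 = 25*π/2.
  So ∫_0^π u² dx = 25*π/2.
  (u')² squared terms: (20)²·∫sin(4x)² dx = 400·π/2 = 200*π.
  So ∫_0^π (u')² dx = 200*π.
||u||_{H^1}^2 = (25*π/2) + (200*π) = 425*π/2.


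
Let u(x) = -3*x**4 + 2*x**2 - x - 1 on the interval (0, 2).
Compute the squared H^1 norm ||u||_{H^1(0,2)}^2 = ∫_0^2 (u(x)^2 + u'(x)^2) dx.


||u||_{H^1}^2 = 267328/105

The H^1 norm (squared) on an interval (0, L) is
  ||u||_{H^1}^2 = ∫_0^L u(x)^2 dx + ∫_0^L u'(x)^2 dx.
Compute u'(x) = -12*x**3 + 4*x - 1.
Then u(x)^2 = 9*x**8 - 12*x**6 + 6*x**5 + 10*x**4 - 4*x**3 - 3*x**2 + 2*x + 1 and u'(x)^2 = 144*x**6 - 96*x**4 + 24*x**3 + 16*x**2 - 8*x + 1.
Integrate each monomial from 0 to 2 using ∫_0^2 c·x^n dx = c·2^(n+1)/(n+1):
  ∫_0^2 u(x)^2 dx = ∫_0^2 (9*x^8 - 12*x^6 + 6*x^5 + 10*x^4 - 4*x^3 - 3*x^2 + 2*x + 1) dx. Term by term:
    ∫_0^2 9*x^8 dx = 512;  ∫_0^2 -12*x^6 dx = -1536/7;  ∫_0^2 6*x^5 dx = 64;
    ∫_0^2 10*x^4 dx = 64;  ∫_0^2 -4*x^3 dx = -16;  ∫_0^2 -3*x^2 dx = -8;
    ∫_0^2 2*x dx = 4;  ∫_0^2 1 dx = 2.
  Sum: 512 − 1536/7 + 64 + 64 − 16 − 8 + 4 + 2 = 2818/7.
  ∫_0^2 u'(x)^2 dx = ∫_0^2 (144*x^6 - 96*x^4 + 24*x^3 + 16*x^2 - 8*x + 1) dx. Term by term:
    ∫_0^2 144*x^6 dx = 18432/7;  ∫_0^2 -96*x^4 dx = -3072/5;  ∫_0^2 24*x^3 dx = 96;
    ∫_0^2 16*x^2 dx = 128/3;  ∫_0^2 -8*x dx = -16;  ∫_0^2 1 dx = 2.
  Sum: 18432/7 − 3072/5 + 96 + 128/3 − 16 + 2 = 225058/105.
Adding: ||u||_{H^1}^2 = 2818/7 + 225058/105 = 267328/105.


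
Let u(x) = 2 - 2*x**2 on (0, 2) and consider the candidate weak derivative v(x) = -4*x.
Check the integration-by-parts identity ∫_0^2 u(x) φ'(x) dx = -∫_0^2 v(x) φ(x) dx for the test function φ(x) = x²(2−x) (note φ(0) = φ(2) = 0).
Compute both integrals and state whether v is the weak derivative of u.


LHS = 32/5, RHS = 32/5. Yes, v = u' weakly.

u(x) = 2 - 2*x**2, classical derivative u'(x) = -4*x.
φ(x) = x²(2−x), so φ'(x) = x*(4 - 3*x).
Note φ(0) = φ(2) = 0, so the boundary term u·φ vanishes.
LHS = ∫_0^2 u(x) φ'(x) dx = ∫_0^2 (6*x^4 - 8*x^3 - 6*x^2 + 8*x) dx. Term by term:
  ∫_0^2 6*x^4 dx = 192/5;  ∫_0^2 -8*x^3 dx = -32;  ∫_0^2 -6*x^2 dx = -16;
  ∫_0^2 8*x dx = 16.
Sum: 192/5 − 32 − 16 + 16 = 32/5.
So LHS = 32/5.
∫_0^2 v(x) φ(x) dx = ∫_0^2 (4*x^4 - 8*x^3) dx. Term by term:
  ∫_0^2 4*x^4 dx = 128/5;  ∫_0^2 -8*x^3 dx = -32.
Sum: 128/5 − 32 = -32/5.
So RHS = -∫_0^2 v(x) φ(x) dx = 32/5.
LHS = RHS, so the identity holds for this test φ.
Moreover u is smooth here and v(x) = u'(x) = -4*x pointwise, so the identity holds for every test function. Hence v is the weak derivative of u.


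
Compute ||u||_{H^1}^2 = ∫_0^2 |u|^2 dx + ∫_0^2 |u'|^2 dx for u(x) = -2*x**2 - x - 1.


||u||_{H^1}^2 = 608/5

The H^1 norm (squared) on an interval (0, L) is
  ||u||_{H^1}^2 = ∫_0^L u(x)^2 dx + ∫_0^L u'(x)^2 dx.
Compute u'(x) = -4*x - 1.
Then u(x)^2 = 4*x**4 + 4*x**3 + 5*x**2 + 2*x + 1 and u'(x)^2 = 16*x**2 + 8*x + 1.
Integrate each monomial from 0 to 2 using ∫_0^2 c·x^n dx = c·2^(n+1)/(n+1):
  ∫_0^2 u(x)^2 dx = ∫_0^2 (4*x^4 + 4*x^3 + 5*x^2 + 2*x + 1) dx. Term by term:
    ∫_0^2 4*x^4 dx = 128/5;  ∫_0^2 4*x^3 dx = 16;  ∫_0^2 5*x^2 dx = 40/3;
    ∫_0^2 2*x dx = 4;  ∫_0^2 1 dx = 2.
  Sum: 128/5 + 16 + 40/3 + 4 + 2 = 914/15.
  ∫_0^2 u'(x)^2 dx = ∫_0^2 (16*x^2 + 8*x + 1) dx. Term by term:
    ∫_0^2 16*x^2 dx = 128/3;  ∫_0^2 8*x dx = 16;  ∫_0^2 1 dx = 2.
  Sum: 128/3 + 16 + 2 = 182/3.
Adding: ||u||_{H^1}^2 = 914/15 + 182/3 = 608/5.


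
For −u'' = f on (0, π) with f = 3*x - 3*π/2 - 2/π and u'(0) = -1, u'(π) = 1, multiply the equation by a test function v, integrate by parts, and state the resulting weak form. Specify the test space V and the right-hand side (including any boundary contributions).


V = H^1(0, π) (v unrestricted at boundary; u is determined up to an additive constant); weak form: ∫_0^π u'v' dx = ∫_0^π (3*x - 3*π/2 - 2/π) v dx + v(π) + v(0) for all v ∈ V.

Multiply both sides by a test function v and integrate from 0 to π:
  ∫_0^π −u''(x) v(x) dx = ∫_0^π f(x) v(x) dx.
Integrate the LHS by parts once:
  ∫_0^π −u'' v dx = −[u'(x) v(x)]_0^π + ∫_0^π u'(x) v'(x) dx.
Thus ∫_0^π u'(x) v'(x) dx = ∫_0^π f(x) v(x) dx + [u'(x) v(x)]_0^π.
Choose V so that boundary terms are either known or forced to vanish.
u has inhomogeneous Neumann u'(0) = -1, u'(π) = 1. [u' v]_0^π = (1)·v(π) − (-1)·v(0) = v(π) + v(0). Take V = H^1(0, π); boundary term becomes part of RHS.
Weak formulation: find u (satisfying any essential BC) such that ∫_0^π u'(x) v'(x) dx = ∫_0^π f v dx + v(π) + v(0) for all v ∈ V (Neumann data are natural BCs: they enter the RHS as boundary terms).
Substituting f(x) = 3*x - 3*π/2 - 2/π, the right-hand side is ∫_0^π (3*x - 3*π/2 - 2/π) v dx + v(π) + v(0).
Compatibility check (pure Neumann): taking v ≡ 1 ∈ V gives 0 = ∫_0^π f dx + (1) − (-1), i.e. ∫_0^π f dx must equal u'(0) − u'(π) = -2. Indeed ∫_0^π (3*x - 3*π/2 - 2/π) dx = -2, so the data are compatible. The solution is then unique only up to an additive constant (fix it e.g. by requiring ∫_0^π u dx = 0).


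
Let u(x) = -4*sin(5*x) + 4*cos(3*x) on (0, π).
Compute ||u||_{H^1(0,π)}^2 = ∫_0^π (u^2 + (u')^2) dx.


||u||_{H^1(0,π)}^2 = 288*π

u'(x) = -12*sin(3*x) - 20*cos(5*x).
Expand u² and (u')² and integrate term by term on (0, π), using: for integers n ≥ 1, ∫_0^π sin²(nx) dx = ∫_0^π cos²(nx) dx = π/2; for n ≠ n', ∫_0^π sin(nx)sin(n'x) dx = ∫_0^π cos(nx)cos(n'x) dx = 0; and by product-to-sum, ∫_0^π sin(nx)cos(n'x) dx = ½∫_0^π [sin((n+n')x) + sin((n−n')x)] dx, which is 0 when n+n' is even and 2n/(n²−n'²) when n+n' is odd (it need not vanish on (0, π)).
  u² squared terms: (-4)²·∫sin(5x)² dx = 16·π/2 = 8*π;  (4)²·∫cos(3x)² dx = 16·π/2 = 8*π.
  u² cross terms: 2·(-4)·(4)·∫sin(5x)·cos(3x) dx = -32·(0) = 0.
  So ∫_0^π u² dx = 8*π + 8*π + 0 = 16*π.
  (u')² squared terms: (-20)²·∫cos(5x)² dx = 400·π/2 = 200*π;  (-12)²·∫sin(3x)² dx = 144·π/2 = 72*π.
  (u')² cross terms: 2·(-20)·(-12)·∫cos(5x)·sin(3x) dx = 480·(0) = 0.
  So ∫_0^π (u')² dx = 200*π + 72*π + 0 = 272*π.
||u||_{H^1}^2 = (16*π) + (272*π) = 288*π.


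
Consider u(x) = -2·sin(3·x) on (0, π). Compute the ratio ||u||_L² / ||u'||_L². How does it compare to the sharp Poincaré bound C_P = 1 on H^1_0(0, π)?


||u||_L² / ||u'||_L² = 1/3 < C_P = 1.

u(x) = -2·sin(3·x), so u'(x) = -6*cos(3*x).
Writing u(x) = A·sin(kπx/L) with A = -2 and k = 3, use ∫_0^L sin²(kπx/L) dx = L/2 and ∫_0^L cos²(kπx/L) dx = L/2.
u² = 4·sin²(3·x) and (u')² = 36·cos²(3·x), and each of sin², cos² integrates to L/2 = π/2 over (0, π).
∫_0^π u² dx = 2*π, so ||u||_L² = sqrt(2)*sqrt(π).
∫_0^π (u')² dx = 18*π, so ||u'||_L² = 3*sqrt(2)*sqrt(π).
Ratio ||u||_L² / ||u'||_L² = 1/3.
Sharp Poincaré constant on H^1_0(0, π) is C_P = L/π = 1, achieved by sin(x).
This is the k = 3 harmonic; the ratio L/(kπ) is strictly less than C_P = L/π, consistent with the sharp inequality ||u||_L² ≤ C_P ||u'||_L².


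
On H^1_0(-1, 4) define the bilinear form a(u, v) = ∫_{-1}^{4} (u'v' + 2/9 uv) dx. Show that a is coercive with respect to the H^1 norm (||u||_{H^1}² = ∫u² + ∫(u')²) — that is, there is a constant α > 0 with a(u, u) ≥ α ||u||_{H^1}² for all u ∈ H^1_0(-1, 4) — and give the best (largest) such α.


α = (50/9 + π^2)/(π^2 + 25)

Coercivity of a(·,·) on H^1_0(-1, 4) means a(u, u) ≥ α ||u||_{H^1}² for every u ∈ H^1_0.
The interval has length L = 5, and Poincaré/coercivity depend only on L. Here a(u, u) = ∫(u')² + (2/9)·∫u².
Here 0 < c = 2/9 < 1. The condition a(u,u) ≥ α||u||_{H^1}² reads (1−α)∫(u')² ≥ (α−c)∫u². Any admissible α is ≤ 1 (rapidly oscillating u have ∫u²/∫(u')² → 0), and α = 1 would force 0 ≥ (1−c)∫u², impossible since c < 1; so 1−α > 0. By the sharp Poincaré inequality on H^1_0 of an interval of length L, ∫(u')² ≥ (π/L)²∫u² with equality for the first sine mode sin(π(x−x₀)/L) (x₀ the left endpoint), so the inequality holds for all u iff (1−α)(π/L)² ≥ α − c, i.e. α ≤ ((π/L)² + c)/((π/L)² + 1) = (1 + c(L/π)²)/(1 + (L/π)²). With (π/L)² = π^2/25 and c = 2/9, the largest admissible constant is α = ((π/L)² + c)/((π/L)² + 1).
Simplifying, α = (50/9 + π^2)/(π^2 + 25).


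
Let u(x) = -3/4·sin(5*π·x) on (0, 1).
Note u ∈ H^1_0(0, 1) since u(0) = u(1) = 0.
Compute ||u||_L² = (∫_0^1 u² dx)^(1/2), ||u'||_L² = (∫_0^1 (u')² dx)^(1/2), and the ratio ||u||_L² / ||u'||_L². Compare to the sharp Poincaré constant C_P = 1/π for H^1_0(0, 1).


||u||_L² / ||u'||_L² = 1/(5*π) < C_P = 1/π.

u(x) = -3/4·sin(5*π·x), so u'(x) = -15*π*cos(5*π*x)/4.
Writing u(x) = A·sin(kπx/L) with A = -3/4 and k = 5, use ∫_0^L sin²(kπx/L) dx = L/2 and ∫_0^L cos²(kπx/L) dx = L/2.
u² = 9/16·sin²(5*π·x) and (u')² = 225*π^2/16·cos²(5*π·x), and each of sin², cos² integrates to L/2 = 1/2 over (0, 1).
∫_0^1 u² dx = 9/32, so ||u||_L² = 3*sqrt(2)/8.
∫_0^1 (u')² dx = 225*π^2/32, so ||u'||_L² = 15*sqrt(2)*π/8.
Ratio ||u||_L² / ||u'||_L² = 1/(5*π).
Sharp Poincaré constant on H^1_0(0, 1) is C_P = L/π = 1/π, achieved by sin(π·x).
This is the k = 5 harmonic; the ratio L/(kπ) is strictly less than C_P = L/π, consistent with the sharp inequality ||u||_L² ≤ C_P ||u'||_L².


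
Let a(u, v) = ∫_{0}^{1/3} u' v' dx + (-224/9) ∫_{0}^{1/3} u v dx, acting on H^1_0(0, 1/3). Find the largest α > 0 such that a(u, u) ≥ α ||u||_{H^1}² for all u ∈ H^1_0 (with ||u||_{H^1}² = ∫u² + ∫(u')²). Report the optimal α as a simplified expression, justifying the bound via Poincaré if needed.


α = (-224 + 81*π^2)/(9*(1 + 9*π^2))

Coercivity of a(·,·) on H^1_0(0, 1/3) means a(u, u) ≥ α ||u||_{H^1}² for every u ∈ H^1_0.
The interval has length L = 1/3, and Poincaré/coercivity depend only on L. Here a(u, u) = ∫(u')² + (-224/9)·∫u².
Here c = -224/9 < 0 with |c| < (π/L)² = 9*π^2, so coercivity still holds. The condition a(u,u) ≥ α||u||_{H^1}² reads (1−α)∫(u')² ≥ (α−c)∫u². Any admissible α is ≤ 1 (rapidly oscillating u have ∫u²/∫(u')² → 0), and α = 1 would force 0 ≥ (1−c)∫u², impossible since c < 1; so 1−α > 0. By the sharp Poincaré inequality on H^1_0 of an interval of length L, ∫(u')² ≥ (π/L)²∫u² with equality for the first sine mode sin(π(x−x₀)/L) (x₀ the left endpoint), so the inequality holds for all u iff (1−α)(π/L)² ≥ α − c, i.e. α ≤ ((π/L)² + c)/((π/L)² + 1) = (1 + c(L/π)²)/(1 + (L/π)²). (Direct route, valid since c ≤ 0: Poincaré gives c∫u² ≥ c(L/π)²∫(u')², so a(u,u) ≥ (1 + c(L/π)²)∫(u')², while ||u||_{H^1}² ≤ (1 + (L/π)²)∫(u')²; dividing yields the same α.) With (π/L)² = 9*π^2 and c = -224/9, the largest admissible constant is α = ((π/L)² + c)/((π/L)² + 1).
Simplifying, α = (-224 + 81*π^2)/(9*(1 + 9*π^2)).


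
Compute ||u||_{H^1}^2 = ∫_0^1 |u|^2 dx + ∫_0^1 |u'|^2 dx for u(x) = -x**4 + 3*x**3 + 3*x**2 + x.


||u||_{H^1}^2 = 68261/1260

The H^1 norm (squared) on an interval (0, L) is
  ||u||_{H^1}^2 = ∫_0^L u(x)^2 dx + ∫_0^L u'(x)^2 dx.
Compute u'(x) = -4*x**3 + 9*x**2 + 6*x + 1.
Then u(x)^2 = x**8 - 6*x**7 + 3*x**6 + 16*x**5 + 15*x**4 + 6*x**3 + x**2 and u'(x)^2 = 16*x**6 - 72*x**5 + 33*x**4 + 100*x**3 + 54*x**2 + 12*x + 1.
Integrate each monomial from 0 to 1 using ∫_0^1 c·x^n dx = c·1^(n+1)/(n+1):
  ∫_0^1 u(x)^2 dx = ∫_0^1 (x^8 - 6*x^7 + 3*x^6 + 16*x^5 + 15*x^4 + 6*x^3 + x^2) dx. Term by term:
    ∫_0^1 x^8 dx = 1/9;  ∫_0^1 -6*x^7 dx = -3/4;  ∫_0^1 3*x^6 dx = 3/7;
    ∫_0^1 16*x^5 dx = 8/3;  ∫_0^1 15*x^4 dx = 3;  ∫_0^1 6*x^3 dx = 3/2;
    ∫_0^1 x^2 dx = 1/3.
  Sum: 1/9 − 3/4 + 3/7 + 8/3 + 3 + 3/2 + 1/3 = 1837/252.
  ∫_0^1 u'(x)^2 dx = ∫_0^1 (16*x^6 - 72*x^5 + 33*x^4 + 100*x^3 + 54*x^2 + 12*x + 1) dx. Term by term:
    ∫_0^1 16*x^6 dx = 16/7;  ∫_0^1 -72*x^5 dx = -12;  ∫_0^1 33*x^4 dx = 33/5;
    ∫_0^1 100*x^3 dx = 25;  ∫_0^1 54*x^2 dx = 18;  ∫_0^1 12*x dx = 6;
    ∫_0^1 1 dx = 1.
  Sum: 16/7 − 12 + 33/5 + 25 + 18 + 6 + 1 = 1641/35.
Adding: ||u||_{H^1}^2 = 1837/252 + 1641/35 = 68261/1260.


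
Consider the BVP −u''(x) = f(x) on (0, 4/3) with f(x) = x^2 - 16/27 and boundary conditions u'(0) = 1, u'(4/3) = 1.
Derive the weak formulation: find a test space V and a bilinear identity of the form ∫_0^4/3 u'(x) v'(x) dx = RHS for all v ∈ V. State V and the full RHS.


V = H^1(0, 4/3) (v unrestricted at boundary; u is determined up to an additive constant); weak form: ∫_0^4/3 u'v' dx = ∫_0^4/3 (x^2 - 16/27) v dx + v(4/3) − v(0) for all v ∈ V.

Multiply both sides by a test function v and integrate from 0 to 4/3:
  ∫_0^4/3 −u''(x) v(x) dx = ∫_0^4/3 f(x) v(x) dx.
Integrate the LHS by parts once:
  ∫_0^4/3 −u'' v dx = −[u'(x) v(x)]_0^4/3 + ∫_0^4/3 u'(x) v'(x) dx.
Thus ∫_0^4/3 u'(x) v'(x) dx = ∫_0^4/3 f(x) v(x) dx + [u'(x) v(x)]_0^4/3.
Choose V so that boundary terms are either known or forced to vanish.
u has inhomogeneous Neumann u'(0) = 1, u'(4/3) = 1. [u' v]_0^4/3 = (1)·v(4/3) − (1)·v(0) = v(4/3) − v(0). Take V = H^1(0, 4/3); boundary term becomes part of RHS.
Weak formulation: find u (satisfying any essential BC) such that ∫_0^4/3 u'(x) v'(x) dx = ∫_0^4/3 f v dx + v(4/3) − v(0) for all v ∈ V (Neumann data are natural BCs: they enter the RHS as boundary terms).
Substituting f(x) = x^2 - 16/27, the right-hand side is ∫_0^4/3 (x^2 - 16/27) v dx + v(4/3) − v(0).
Compatibility check (pure Neumann): taking v ≡ 1 ∈ V gives 0 = ∫_0^4/3 f dx + (1) − (1), i.e. ∫_0^4/3 f dx must equal u'(0) − u'(4/3) = 0. Indeed ∫_0^4/3 (x^2 - 16/27) dx = 0, so the data are compatible. The solution is then unique only up to an additive constant (fix it e.g. by requiring ∫_0^4/3 u dx = 0).


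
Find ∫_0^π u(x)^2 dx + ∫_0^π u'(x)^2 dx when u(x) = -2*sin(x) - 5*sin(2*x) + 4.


||u||_{H^1(0,π)}^2 = -32 + 165*π/2

u'(x) = -2*cos(x) - 10*cos(2*x).
Expand u² and (u')² and integrate term by term on (0, π), using: for integers n ≥ 1, ∫_0^π sin²(nx) dx = ∫_0^π cos²(nx) dx = π/2; for n ≠ n', ∫_0^π sin(nx)sin(n'x) dx = ∫_0^π cos(nx)cos(n'x) dx = 0; and by product-to-sum, ∫_0^π sin(nx)cos(n'x) dx = ½∫_0^π [sin((n+n')x) + sin((n−n')x)] dx, which is 0 when n+n' is even and 2n/(n²−n'²) when n+n' is odd (it need not vanish on (0, π)). For the constant mode: ∫_0^π 1 dx = π, ∫_0^π cos(nx) dx = 0, ∫_0^π sin(nx) dx = (1−(−1)^n)/n.
  u² squared terms: (4)²·∫1 dx = 16·π = 16*π;  (-5)²·∫sin(2x)² dx = 25·π/2 = 25*π/2;  (-2)²·∫sin(x)² dx = 4·π/2 = 2*π.
  u² cross terms: 2·(4)·(-5)·∫1·sin(2x) dx = -40·(0) = 0;  2·(4)·(-2)·∫1·sin(x) dx = -16·(2) = -32;  2·(-5)·(-2)·∫sin(2x)·sin(x) dx = 20·(0) = 0.
  So ∫_0^π u² dx = 16*π + 25*π/2 + 2*π + 0 − 32 + 0 = -32 + 61*π/2.
  (u')² squared terms: (-10)²·∫cos(2x)² dx = 100·π/2 = 50*π;  (-2)²·∫cos(x)² dx = 4·π/2 = 2*π.
  (u')² cross terms: 2·(-10)·(-2)·∫cos(2x)·cos(x) dx = 40·(0) = 0.
  So ∫_0^π (u')² dx = 50*π + 2*π + 0 = 52*π.
||u||_{H^1}^2 = (-32 + 61*π/2) + (52*π) = -32 + 165*π/2.


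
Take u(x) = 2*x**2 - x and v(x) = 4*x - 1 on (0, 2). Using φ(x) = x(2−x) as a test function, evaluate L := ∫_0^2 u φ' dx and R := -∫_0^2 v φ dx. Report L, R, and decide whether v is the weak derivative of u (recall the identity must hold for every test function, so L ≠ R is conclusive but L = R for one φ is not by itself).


LHS = -4, RHS = -4. Yes, v = u' weakly.

u(x) = 2*x**2 - x, classical derivative u'(x) = 4*x - 1.
φ(x) = x(2−x), so φ'(x) = 2 - 2*x.
Note φ(0) = φ(2) = 0, so the boundary term u·φ vanishes.
LHS = ∫_0^2 u(x) φ'(x) dx = ∫_0^2 (-4*x^3 + 6*x^2 - 2*x) dx. Term by term:
  ∫_0^2 -4*x^3 dx = -16;  ∫_0^2 6*x^2 dx = 16;  ∫_0^2 -2*x dx = -4.
Sum: -16 + 16 − 4 = -4.
So LHS = -4.
∫_0^2 v(x) φ(x) dx = ∫_0^2 (-4*x^3 + 9*x^2 - 2*x) dx. Term by term:
  ∫_0^2 -4*x^3 dx = -16;  ∫_0^2 9*x^2 dx = 24;  ∫_0^2 -2*x dx = -4.
Sum: -16 + 24 − 4 = 4.
So RHS = -∫_0^2 v(x) φ(x) dx = -4.
LHS = RHS, so the identity holds for this test φ.
Moreover u is smooth here and v(x) = u'(x) = 4*x - 1 pointwise, so the identity holds for every test function. Hence v is the weak derivative of u.


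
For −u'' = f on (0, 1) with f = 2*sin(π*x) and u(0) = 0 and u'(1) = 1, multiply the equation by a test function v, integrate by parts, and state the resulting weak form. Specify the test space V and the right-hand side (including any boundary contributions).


V = {v ∈ H^1(0, 1) : v(0) = 0} (test functions vanish at x = 0 where u is specified); weak form: ∫_0^1 u'v' dx = ∫_0^1 (2*sin(π*x)) v dx + v(1) for all v ∈ V.

Multiply both sides by a test function v and integrate from 0 to 1:
  ∫_0^1 −u''(x) v(x) dx = ∫_0^1 f(x) v(x) dx.
Integrate the LHS by parts once:
  ∫_0^1 −u'' v dx = −[u'(x) v(x)]_0^1 + ∫_0^1 u'(x) v'(x) dx.
Thus ∫_0^1 u'(x) v'(x) dx = ∫_0^1 f(x) v(x) dx + [u'(x) v(x)]_0^1.
Choose V so that boundary terms are either known or forced to vanish.
Mixed BC: u(0) = 0 (Dirichlet) and u'(1) = 1 (Neumann). Define V = {v ∈ H^1(0, 1) : v(0) = 0}. Then [u' v]_0^1 = u'(1)·v(1) − u'(0)·0 = v(1).
Weak formulation: find u (satisfying any essential BC) such that ∫_0^1 u'(x) v'(x) dx = ∫_0^1 f v dx + v(1) for all v ∈ V (Dirichlet at 0 absorbed into V; Neumann datum at x = 1 contributes the boundary term).
Substituting f(x) = 2*sin(π*x), the right-hand side is ∫_0^1 (2*sin(π*x)) v dx + v(1).


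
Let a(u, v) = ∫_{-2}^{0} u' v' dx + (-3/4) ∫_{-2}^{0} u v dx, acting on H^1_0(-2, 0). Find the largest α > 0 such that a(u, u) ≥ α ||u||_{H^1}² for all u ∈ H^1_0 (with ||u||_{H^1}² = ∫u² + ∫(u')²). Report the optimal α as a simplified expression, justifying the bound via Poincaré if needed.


α = (-3 + π^2)/(4 + π^2)

Coercivity of a(·,·) on H^1_0(-2, 0) means a(u, u) ≥ α ||u||_{H^1}² for every u ∈ H^1_0.
The interval has length L = 2, and Poincaré/coercivity depend only on L. Here a(u, u) = ∫(u')² + (-3/4)·∫u².
Here c = -3/4 < 0 with |c| < (π/L)² = π^2/4, so coercivity still holds. The condition a(u,u) ≥ α||u||_{H^1}² reads (1−α)∫(u')² ≥ (α−c)∫u². Any admissible α is ≤ 1 (rapidly oscillating u have ∫u²/∫(u')² → 0), and α = 1 would force 0 ≥ (1−c)∫u², impossible since c < 1; so 1−α > 0. By the sharp Poincaré inequality on H^1_0 of an interval of length L, ∫(u')² ≥ (π/L)²∫u² with equality for the first sine mode sin(π(x−x₀)/L) (x₀ the left endpoint), so the inequality holds for all u iff (1−α)(π/L)² ≥ α − c, i.e. α ≤ ((π/L)² + c)/((π/L)² + 1) = (1 + c(L/π)²)/(1 + (L/π)²). (Direct route, valid since c ≤ 0: Poincaré gives c∫u² ≥ c(L/π)²∫(u')², so a(u,u) ≥ (1 + c(L/π)²)∫(u')², while ||u||_{H^1}² ≤ (1 + (L/π)²)∫(u')²; dividing yields the same α.) With (π/L)² = π^2/4 and c = -3/4, the largest admissible constant is α = ((π/L)² + c)/((π/L)² + 1).
Simplifying, α = (-3 + π^2)/(4 + π^2).


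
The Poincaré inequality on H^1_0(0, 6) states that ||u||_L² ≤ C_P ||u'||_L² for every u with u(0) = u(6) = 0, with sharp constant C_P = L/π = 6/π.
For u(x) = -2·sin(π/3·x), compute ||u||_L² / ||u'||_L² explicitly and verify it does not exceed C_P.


||u||_L² / ||u'||_L² = 3/π < C_P = 6/π.

u(x) = -2·sin(π/3·x), so u'(x) = -2*π*cos(π*x/3)/3.
Writing u(x) = A·sin(kπx/L) with A = -2 and k = 2, use ∫_0^L sin²(kπx/L) dx = L/2 and ∫_0^L cos²(kπx/L) dx = L/2.
u² = 4·sin²(π/3·x) and (u')² = 4*π^2/9·cos²(π/3·x), and each of sin², cos² integrates to L/2 = 3 over (0, 6).
∫_0^6 u² dx = 12, so ||u||_L² = 2*sqrt(3).
∫_0^6 (u')² dx = 4*π^2/3, so ||u'||_L² = 2*sqrt(3)*π/3.
Ratio ||u||_L² / ||u'||_L² = 3/π.
Sharp Poincaré constant on H^1_0(0, 6) is C_P = L/π = 6/π, achieved by sin(π/6·x).
This is the k = 2 harmonic; the ratio L/(kπ) is strictly less than C_P = L/π, consistent with the sharp inequality ||u||_L² ≤ C_P ||u'||_L².


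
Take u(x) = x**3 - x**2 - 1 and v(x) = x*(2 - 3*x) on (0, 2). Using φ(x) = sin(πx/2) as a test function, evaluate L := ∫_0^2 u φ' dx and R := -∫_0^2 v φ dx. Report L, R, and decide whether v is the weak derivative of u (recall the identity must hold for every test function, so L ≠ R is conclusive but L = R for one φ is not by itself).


LHS = -16/π + 96/π^3, RHS = -96/π^3 + 16/π. No, v is not the weak derivative of u.

u(x) = x**3 - x**2 - 1, classical derivative u'(x) = 3*x**2 - 2*x.
φ(x) = sin(πx/2), so φ'(x) = π*cos(π*x/2)/2.
Note φ(0) = φ(2) = 0, so the boundary term u·φ vanishes.
LHS = ∫_0^2 u(x) φ'(x) dx = ∫_0^2 (π*x^3*cos(π*x/2)/2 - π*x^2*cos(π*x/2)/2 - π*cos(π*x/2)/2) dx. Term by term:
  ∫_0^2 -π*cos(π*x/2)/2 dx = 0;  ∫_0^2 π*x^3*cos(π*x/2)/2 dx = -24/π + 96/π^3;  ∫_0^2 -π*x^2*cos(π*x/2)/2 dx = 8/π.
Sum: 0 + -24/π + 96/π^3 + 8/π = -16/π + 96/π^3.
So LHS = -16/π + 96/π^3.
∫_0^2 v(x) φ(x) dx = ∫_0^2 (-3*x^2*sin(π*x/2) + 2*x*sin(π*x/2)) dx. Term by term:
  ∫_0^2 -3*x^2*sin(π*x/2) dx = -24/π + 96/π^3;  ∫_0^2 2*x*sin(π*x/2) dx = 8/π.
Sum: -24/π + 96/π^3 + 8/π = -16/π + 96/π^3.
So RHS = -∫_0^2 v(x) φ(x) dx = -96/π^3 + 16/π.
LHS − RHS = -32/π + 192/π^3 ≠ 0, so the identity fails.
(For a valid weak derivative the identity must hold for EVERY test function, in particular this one. The failure shows v is NOT the weak derivative of u.)
Correct weak derivative would be u'(x) = 3*x**2 - 2*x.


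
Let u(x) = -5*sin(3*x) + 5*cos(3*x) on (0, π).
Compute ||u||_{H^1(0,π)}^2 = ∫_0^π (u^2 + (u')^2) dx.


||u||_{H^1(0,π)}^2 = 250*π

u'(x) = -15*sin(3*x) - 15*cos(3*x).
Expand u² and (u')² and integrate term by term on (0, π), using: for integers n ≥ 1, ∫_0^π sin²(nx) dx = ∫_0^π cos²(nx) dx = π/2; for n ≠ n', ∫_0^π sin(nx)sin(n'x) dx = ∫_0^π cos(nx)cos(n'x) dx = 0; and by product-to-sum, ∫_0^π sin(nx)cos(n'x) dx = ½∫_0^π [sin((n+n')x) + sin((n−n')x)] dx, which is 0 when n+n' is even and 2n/(n²−n'²) when n+n' is odd (it need not vanish on (0, π)).
  u² squared terms: (-5)²·∫sin(3x)² dx = 25·π/2 = 25*π/2;  (5)²·∫cos(3x)² dx = 25·π/2 = 25*π/2.
  u² cross terms: 2·(-5)·(5)·∫sin(3x)·cos(3x) dx = -50·(0) = 0.
  So ∫_0^π u² dx = 25*π/2 + 25*π/2 + 0 = 25*π.
  (u')² squared terms: (-15)²·∫cos(3x)² dx = 225·π/2 = 225*π/2;  (-15)²·∫sin(3x)² dx = 225·π/2 = 225*π/2.
  (u')² cross terms: 2·(-15)·(-15)·∫cos(3x)·sin(3x) dx = 450·(0) = 0.
  So ∫_0^π (u')² dx = 225*π/2 + 225*π/2 + 0 = 225*π.
||u||_{H^1}^2 = (25*π) + (225*π) = 250*π.


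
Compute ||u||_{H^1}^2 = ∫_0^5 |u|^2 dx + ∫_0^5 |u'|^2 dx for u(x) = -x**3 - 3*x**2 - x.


||u||_{H^1}^2 = 2007385/42

The H^1 norm (squared) on an interval (0, L) is
  ||u||_{H^1}^2 = ∫_0^L u(x)^2 dx + ∫_0^L u'(x)^2 dx.
Compute u'(x) = -3*x**2 - 6*x - 1.
Then u(x)^2 = x**6 + 6*x**5 + 11*x**4 + 6*x**3 + x**2 and u'(x)^2 = 9*x**4 + 36*x**3 + 42*x**2 + 12*x + 1.
Integrate each monomial from 0 to 5 using ∫_0^5 c·x^n dx = c·5^(n+1)/(n+1):
  ∫_0^5 u(x)^2 dx = ∫_0^5 (x^6 + 6*x^5 + 11*x^4 + 6*x^3 + x^2) dx. Term by term:
    ∫_0^5 x^6 dx = 78125/7;  ∫_0^5 6*x^5 dx = 15625;  ∫_0^5 11*x^4 dx = 6875;
    ∫_0^5 6*x^3 dx = 1875/2;  ∫_0^5 x^2 dx = 125/3.
  Sum: 78125/7 + 15625 + 6875 + 1875/2 + 125/3 = 1454875/42.
  ∫_0^5 u'(x)^2 dx = ∫_0^5 (9*x^4 + 36*x^3 + 42*x^2 + 12*x + 1) dx. Term by term:
    ∫_0^5 9*x^4 dx = 5625;  ∫_0^5 36*x^3 dx = 5625;  ∫_0^5 42*x^2 dx = 1750;
    ∫_0^5 12*x dx = 150;  ∫_0^5 1 dx = 5.
  Sum: 5625 + 5625 + 1750 + 150 + 5 = 13155.
Adding: ||u||_{H^1}^2 = 1454875/42 + 13155 = 2007385/42.


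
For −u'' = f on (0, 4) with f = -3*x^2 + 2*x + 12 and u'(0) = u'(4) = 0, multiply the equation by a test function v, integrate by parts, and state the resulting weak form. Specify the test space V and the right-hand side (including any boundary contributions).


V = H^1(0, 4) (no boundary constraint on v; u is determined up to an additive constant); weak form: ∫_0^4 u'v' dx = ∫_0^4 (-3*x^2 + 2*x + 12) v dx for all v ∈ V.

Multiply both sides by a test function v and integrate from 0 to 4:
  ∫_0^4 −u''(x) v(x) dx = ∫_0^4 f(x) v(x) dx.
Integrate the LHS by parts once:
  ∫_0^4 −u'' v dx = −[u'(x) v(x)]_0^4 + ∫_0^4 u'(x) v'(x) dx.
Thus ∫_0^4 u'(x) v'(x) dx = ∫_0^4 f(x) v(x) dx + [u'(x) v(x)]_0^4.
Choose V so that boundary terms are either known or forced to vanish.
u has homogeneous Neumann: u'(0) = u'(4) = 0. So [u' v]_0^4 = 0·v(4) − 0·v(0) = 0 for any v; take V = H^1(0, 4).
Weak formulation: find u (satisfying any essential BC) such that ∫_0^4 u'(x) v'(x) dx = ∫_0^4 f v dx for all v ∈ V (homogeneous Neumann, so boundary terms vanish).
Substituting f(x) = -3*x^2 + 2*x + 12, the right-hand side is ∫_0^4 (-3*x^2 + 2*x + 12) v dx.
Compatibility check (pure Neumann): taking v ≡ 1 ∈ V gives 0 = ∫_0^4 f dx + (0) − (0), i.e. ∫_0^4 f dx must equal u'(0) − u'(4) = 0. Indeed ∫_0^4 (-3*x^2 + 2*x + 12) dx = 0, so the data are compatible. The solution is then unique only up to an additive constant (fix it e.g. by requiring ∫_0^4 u dx = 0).


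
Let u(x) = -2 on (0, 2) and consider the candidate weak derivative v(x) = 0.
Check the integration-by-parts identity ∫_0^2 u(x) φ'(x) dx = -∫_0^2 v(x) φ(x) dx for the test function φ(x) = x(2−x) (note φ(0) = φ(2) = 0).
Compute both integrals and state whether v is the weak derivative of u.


LHS = 0, RHS = 0. Yes, v = u' weakly.

u(x) = -2, classical derivative u'(x) = 0.
φ(x) = x(2−x), so φ'(x) = 2 - 2*x.
Note φ(0) = φ(2) = 0, so the boundary term u·φ vanishes.
LHS = ∫_0^2 u(x) φ'(x) dx = ∫_0^2 (4*x - 4) dx. Term by term:
  ∫_0^2 4*x dx = 8;  ∫_0^2 -4 dx = -8.
Sum: 8 − 8 = 0.
So LHS = 0.
∫_0^2 v(x) φ(x) dx = ∫_0^2 (0) dx. Term by term:
  ∫_0^2 0 dx = 0.
So RHS = -∫_0^2 v(x) φ(x) dx = 0.
LHS = RHS, so the identity holds for this test φ.
Moreover u is smooth here and v(x) = u'(x) = 0 pointwise, so the identity holds for every test function. Hence v is the weak derivative of u.


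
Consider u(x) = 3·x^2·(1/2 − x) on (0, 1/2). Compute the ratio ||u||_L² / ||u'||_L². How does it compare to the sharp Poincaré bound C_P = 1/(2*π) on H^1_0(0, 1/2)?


||u||_L² / ||u'||_L² = sqrt(14)/28 < C_P = 1/(2*π).

u(x) = 3·x^2·(1/2 − x), so u'(x) = 3*x*(1 - 3*x).
u(x) = 3·x^2·(1/2 − x) vanishes at x = 0 and x = 1/2, so u ∈ H^1_0(0, 1/2). Differentiate via the product rule and integrate the resulting polynomials term by term.
  ∫_0^1/2 u² dx = ∫_0^1/2 (9*x^6 - 9*x^5 + 9*x^4/4) dx. Term by term:
    ∫_0^1/2 9*x^6 dx = 9/896;  ∫_0^1/2 -9*x^5 dx = -3/128;  ∫_0^1/2 9*x^4/4 dx = 9/640.
  Sum: 9/896 − 3/128 + 9/640 = 3/4480.
  ∫_0^1/2 (u')² dx = ∫_0^1/2 (81*x^4 - 54*x^3 + 9*x^2) dx. Term by term:
    ∫_0^1/2 81*x^4 dx = 81/160;  ∫_0^1/2 -54*x^3 dx = -27/32;  ∫_0^1/2 9*x^2 dx = 3/8.
  Sum: 81/160 − 27/32 + 3/8 = 3/80.
∫_0^1/2 u² dx = 3/4480, so ||u||_L² = sqrt(210)/560.
∫_0^1/2 (u')² dx = 3/80, so ||u'||_L² = sqrt(15)/20.
Ratio ||u||_L² / ||u'||_L² = sqrt(14)/28.
Sharp Poincaré constant on H^1_0(0, 1/2) is C_P = L/π = 1/(2*π), achieved by sin(2*π·x).
A polynomial bump cannot attain the sharp Poincaré constant (only the first sine eigenfunction does), so the ratio is strictly less than C_P, consistent with ||u||_L² ≤ C_P ||u'||_L².


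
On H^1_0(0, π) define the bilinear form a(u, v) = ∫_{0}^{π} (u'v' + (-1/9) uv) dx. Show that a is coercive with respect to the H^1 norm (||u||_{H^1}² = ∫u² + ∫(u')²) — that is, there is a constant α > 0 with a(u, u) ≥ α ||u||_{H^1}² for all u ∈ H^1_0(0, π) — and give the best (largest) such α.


α = 4/9

Coercivity of a(·,·) on H^1_0(0, π) means a(u, u) ≥ α ||u||_{H^1}² for every u ∈ H^1_0.
The interval has length L = π, and Poincaré/coercivity depend only on L. Here a(u, u) = ∫(u')² + (-1/9)·∫u².
Here c = -1/9 < 0 with |c| < (π/L)² = 1, so coercivity still holds. The condition a(u,u) ≥ α||u||_{H^1}² reads (1−α)∫(u')² ≥ (α−c)∫u². Any admissible α is ≤ 1 (rapidly oscillating u have ∫u²/∫(u')² → 0), and α = 1 would force 0 ≥ (1−c)∫u², impossible since c < 1; so 1−α > 0. By the sharp Poincaré inequality on H^1_0 of an interval of length L, ∫(u')² ≥ (π/L)²∫u² with equality for the first sine mode sin(π(x−x₀)/L) (x₀ the left endpoint), so the inequality holds for all u iff (1−α)(π/L)² ≥ α − c, i.e. α ≤ ((π/L)² + c)/((π/L)² + 1) = (1 + c(L/π)²)/(1 + (L/π)²). (Direct route, valid since c ≤ 0: Poincaré gives c∫u² ≥ c(L/π)²∫(u')², so a(u,u) ≥ (1 + c(L/π)²)∫(u')², while ||u||_{H^1}² ≤ (1 + (L/π)²)∫(u')²; dividing yields the same α.) With (π/L)² = 1 and c = -1/9, the largest admissible constant is α = ((π/L)² + c)/((π/L)² + 1).
Simplifying, α = 4/9.


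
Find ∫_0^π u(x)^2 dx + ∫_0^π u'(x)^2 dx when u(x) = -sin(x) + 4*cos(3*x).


||u||_{H^1(0,π)}^2 = 81*π

u'(x) = -12*sin(3*x) - cos(x).
Expand u² and (u')² and integrate term by term on (0, π), using: for integers n ≥ 1, ∫_0^π sin²(nx) dx = ∫_0^π cos²(nx) dx = π/2; for n ≠ n', ∫_0^π sin(nx)sin(n'x) dx = ∫_0^π cos(nx)cos(n'x) dx = 0; and by product-to-sum, ∫_0^π sin(nx)cos(n'x) dx = ½∫_0^π [sin((n+n')x) + sin((n−n')x)] dx, which is 0 when n+n' is even and 2n/(n²−n'²) when n+n' is odd (it need not vanish on (0, π)).
  u² squared terms: (-1)²·∫sin(x)² dx = 1·π/2 = π/2;  (4)²·∫cos(3x)² dx = 16·π/2 = 8*π.
  u² cross terms: 2·(-1)·(4)·∫sin(x)·cos(3x) dx = -8·(0) = 0.
  So ∫_0^π u² dx = π/2 + 8*π + 0 = 17*π/2.
  (u')² squared terms: (-1)²·∫cos(x)² dx = 1·π/2 = π/2;  (-12)²·∫sin(3x)² dx = 144·π/2 = 72*π.
  (u')² cross terms: 2·(-1)·(-12)·∫cos(x)·sin(3x) dx = 24·(0) = 0.
  So ∫_0^π (u')² dx = π/2 + 72*π + 0 = 145*π/2.
||u||_{H^1}^2 = (17*π/2) + (145*π/2) = 81*π.


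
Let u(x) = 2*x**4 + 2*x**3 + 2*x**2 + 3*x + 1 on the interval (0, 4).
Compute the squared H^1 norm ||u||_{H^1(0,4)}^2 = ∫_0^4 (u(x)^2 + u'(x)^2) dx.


||u||_{H^1}^2 = 29769256/63

The H^1 norm (squared) on an interval (0, L) is
  ||u||_{H^1}^2 = ∫_0^L u(x)^2 dx + ∫_0^L u'(x)^2 dx.
Compute u'(x) = 8*x**3 + 6*x**2 + 4*x + 3.
Then u(x)^2 = 4*x**8 + 8*x**7 + 12*x**6 + 20*x**5 + 20*x**4 + 16*x**3 + 13*x**2 + 6*x + 1 and u'(x)^2 = 64*x**6 + 96*x**5 + 100*x**4 + 96*x**3 + 52*x**2 + 24*x + 9.
Integrate each monomial from 0 to 4 using ∫_0^4 c·x^n dx = c·4^(n+1)/(n+1):
  ∫_0^4 u(x)^2 dx = ∫_0^4 (4*x^8 + 8*x^7 + 12*x^6 + 20*x^5 + 20*x^4 + 16*x^3 + 13*x^2 + 6*x + 1) dx. Term by term:
    ∫_0^4 4*x^8 dx = 1048576/9;  ∫_0^4 8*x^7 dx = 65536;  ∫_0^4 12*x^6 dx = 196608/7;
    ∫_0^4 20*x^5 dx = 40960/3;  ∫_0^4 20*x^4 dx = 4096;  ∫_0^4 16*x^3 dx = 1024;
    ∫_0^4 13*x^2 dx = 832/3;  ∫_0^4 6*x dx = 48;  ∫_0^4 1 dx = 4.
  Sum: 1048576/9 + 65536 + 196608/7 + 40960/3 + 4096 + 1024 + 832/3 + 48 + 4 = 14441740/63.
  ∫_0^4 u'(x)^2 dx = ∫_0^4 (64*x^6 + 96*x^5 + 100*x^4 + 96*x^3 + 52*x^2 + 24*x + 9) dx. Term by term:
    ∫_0^4 64*x^6 dx = 1048576/7;  ∫_0^4 96*x^5 dx = 65536;  ∫_0^4 100*x^4 dx = 20480;
    ∫_0^4 96*x^3 dx = 6144;  ∫_0^4 52*x^2 dx = 3328/3;  ∫_0^4 24*x dx = 192;
    ∫_0^4 9 dx = 36.
  Sum: 1048576/7 + 65536 + 20480 + 6144 + 3328/3 + 192 + 36 = 5109172/21.
Adding: ||u||_{H^1}^2 = 14441740/63 + 5109172/21 = 29769256/63.


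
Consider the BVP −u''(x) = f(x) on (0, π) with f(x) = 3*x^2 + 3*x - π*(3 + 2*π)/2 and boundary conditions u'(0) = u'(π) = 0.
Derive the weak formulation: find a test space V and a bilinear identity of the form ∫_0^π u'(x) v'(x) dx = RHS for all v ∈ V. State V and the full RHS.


V = H^1(0, π) (no boundary constraint on v; u is determined up to an additive constant); weak form: ∫_0^π u'v' dx = ∫_0^π (3*x^2 + 3*x - π*(3 + 2*π)/2) v dx for all v ∈ V.

Multiply both sides by a test function v and integrate from 0 to π:
  ∫_0^π −u''(x) v(x) dx = ∫_0^π f(x) v(x) dx.
Integrate the LHS by parts once:
  ∫_0^π −u'' v dx = −[u'(x) v(x)]_0^π + ∫_0^π u'(x) v'(x) dx.
Thus ∫_0^π u'(x) v'(x) dx = ∫_0^π f(x) v(x) dx + [u'(x) v(x)]_0^π.
Choose V so that boundary terms are either known or forced to vanish.
u has homogeneous Neumann: u'(0) = u'(π) = 0. So [u' v]_0^π = 0·v(π) − 0·v(0) = 0 for any v; take V = H^1(0, π).
Weak formulation: find u (satisfying any essential BC) such that ∫_0^π u'(x) v'(x) dx = ∫_0^π f v dx for all v ∈ V (homogeneous Neumann, so boundary terms vanish).
Substituting f(x) = 3*x^2 + 3*x - π*(3 + 2*π)/2, the right-hand side is ∫_0^π (3*x^2 + 3*x - π*(3 + 2*π)/2) v dx.
Compatibility check (pure Neumann): taking v ≡ 1 ∈ V gives 0 = ∫_0^π f dx + (0) − (0), i.e. ∫_0^π f dx must equal u'(0) − u'(π) = 0. Indeed ∫_0^π (3*x^2 + 3*x - π*(3 + 2*π)/2) dx = 0, so the data are compatible. The solution is then unique only up to an additive constant (fix it e.g. by requiring ∫_0^π u dx = 0).


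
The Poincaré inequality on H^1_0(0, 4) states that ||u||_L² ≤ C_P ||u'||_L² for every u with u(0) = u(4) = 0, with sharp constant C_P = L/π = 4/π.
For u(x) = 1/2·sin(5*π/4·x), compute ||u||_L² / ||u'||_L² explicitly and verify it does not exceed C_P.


||u||_L² / ||u'||_L² = 4/(5*π) < C_P = 4/π.

u(x) = 1/2·sin(5*π/4·x), so u'(x) = 5*π*cos(5*π*x/4)/8.
Writing u(x) = A·sin(kπx/L) with A = 1/2 and k = 5, use ∫_0^L sin²(kπx/L) dx = L/2 and ∫_0^L cos²(kπx/L) dx = L/2.
u² = 1/4·sin²(5*π/4·x) and (u')² = 25*π^2/64·cos²(5*π/4·x), and each of sin², cos² integrates to L/2 = 2 over (0, 4).
∫_0^4 u² dx = 1/2, so ||u||_L² = sqrt(2)/2.
∫_0^4 (u')² dx = 25*π^2/32, so ||u'||_L² = 5*sqrt(2)*π/8.
Ratio ||u||_L² / ||u'||_L² = 4/(5*π).
Sharp Poincaré constant on H^1_0(0, 4) is C_P = L/π = 4/π, achieved by sin(π/4·x).
This is the k = 5 harmonic; the ratio L/(kπ) is strictly less than C_P = L/π, consistent with the sharp inequality ||u||_L² ≤ C_P ||u'||_L².
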